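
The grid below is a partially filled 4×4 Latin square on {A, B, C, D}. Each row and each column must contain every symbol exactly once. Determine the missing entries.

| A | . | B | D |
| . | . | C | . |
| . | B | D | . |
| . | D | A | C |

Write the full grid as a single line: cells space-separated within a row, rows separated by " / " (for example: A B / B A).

A C B D / D A C B / C B D A / B D A C

At row 1, column 2: row 1 has {A,B,D}; column 2 has {B,D}; that leaves C.
At row 2, column 2: row 2 has {C}; column 2 has {B,C,D}; that leaves A.
At row 2, column 4: row 2 has {A,C}; column 4 has {C,D}; that leaves B.
At row 3, column 1: row 3 has {B,D}; column 1 has {A}; that leaves C.
At row 3, column 4: row 3 has {B,C,D}; column 4 has {B,C,D}; that leaves A.
At row 4, column 1: row 4 has {A,C,D}; column 1 has {A,C}; that leaves B.
At row 2, column 1: row 2 has {A,B,C}; column 1 has {A,B,C}; that leaves D.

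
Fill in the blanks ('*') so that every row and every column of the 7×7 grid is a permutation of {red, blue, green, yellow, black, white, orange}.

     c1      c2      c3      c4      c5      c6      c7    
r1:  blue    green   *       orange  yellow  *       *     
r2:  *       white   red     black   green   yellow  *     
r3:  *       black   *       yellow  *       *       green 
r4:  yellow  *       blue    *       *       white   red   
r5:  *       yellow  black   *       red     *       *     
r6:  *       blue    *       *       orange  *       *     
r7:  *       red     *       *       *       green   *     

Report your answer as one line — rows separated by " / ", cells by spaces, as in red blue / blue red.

blue green white orange yellow red black / orange white red black green yellow blue / red black orange yellow white blue green / yellow orange blue green black white red / green yellow black blue red orange white / white blue green red orange black yellow / black red yellow white blue green orange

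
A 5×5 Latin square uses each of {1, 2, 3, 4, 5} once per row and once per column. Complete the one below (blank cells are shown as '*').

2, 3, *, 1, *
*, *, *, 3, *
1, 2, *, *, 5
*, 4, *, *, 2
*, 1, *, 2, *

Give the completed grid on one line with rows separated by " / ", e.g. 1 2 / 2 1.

(r1,c5) = 4
(r2,c2) = 5
(r2,c5) = 1
(r3,c4) = 4
(r4,c4) = 5
(r5,c5) = 3
(r1,c3) = 5
(r2,c1) = 4
(r2,c3) = 2
(r3,c3) = 3
(r4,c1) = 3
(r4,c3) = 1
(r5,c1) = 5
(r5,c3) = 4

2 3 5 1 4 / 4 5 2 3 1 / 1 2 3 4 5 / 3 4 1 5 2 / 5 1 4 2 3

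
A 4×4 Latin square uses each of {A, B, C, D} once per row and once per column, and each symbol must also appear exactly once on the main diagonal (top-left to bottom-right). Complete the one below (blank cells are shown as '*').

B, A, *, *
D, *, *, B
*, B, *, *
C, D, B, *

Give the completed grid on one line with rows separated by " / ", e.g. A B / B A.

(r2,c2) = C
(r2,c3) = A
(r3,c1) = A
(r3,c3) = D
(r3,c4) = C
(r4,c4) = A
(r1,c3) = C
(r1,c4) = D

B A C D / D C A B / A B D C / C D B A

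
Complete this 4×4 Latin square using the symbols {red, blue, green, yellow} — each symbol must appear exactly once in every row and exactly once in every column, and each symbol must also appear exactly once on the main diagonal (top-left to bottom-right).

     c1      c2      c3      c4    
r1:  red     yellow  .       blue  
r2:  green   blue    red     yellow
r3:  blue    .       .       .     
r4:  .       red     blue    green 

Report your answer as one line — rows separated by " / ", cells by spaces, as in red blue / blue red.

red yellow green blue / green blue red yellow / blue green yellow red / yellow red blue green

(r1,c3) = green
(r3,c2) = green
(r3,c3) = yellow
(r3,c4) = red
(r4,c1) = yellow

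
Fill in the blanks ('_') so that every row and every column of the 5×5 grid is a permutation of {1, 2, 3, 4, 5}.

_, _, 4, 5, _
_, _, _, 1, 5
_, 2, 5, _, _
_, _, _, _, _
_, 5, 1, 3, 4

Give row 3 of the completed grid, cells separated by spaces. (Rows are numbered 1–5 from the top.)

1 2 5 4 3

At row 3, column 4: row 3 has {2,5}; column 4 has {1,3,5}; that leaves 4.
At row 4, column 4: row 4 is empty so far; column 4 has {1,3,4,5}; that leaves 2.
At row 5, column 1: row 5 has {1,3,4,5}; column 1 is empty so far; that leaves 2.
At row 4, column 3: row 4 has {2}; column 3 has {1,4,5}; that leaves 3.
At row 4, column 5: row 4 has {2,3}; column 5 has {4,5}; that leaves 1.
At row 2, column 3: row 2 has {1,5}; column 3 has {1,3,4,5}; that leaves 2.
At row 3, column 5: row 3 has {2,4,5}; column 5 has {1,4,5}; that leaves 3.
At row 4, column 2: row 4 has {1,2,3}; column 2 has {2,5}; that leaves 4.
At row 1, column 5: row 1 has {4,5}; column 5 has {1,3,4,5}; that leaves 2.
At row 2, column 2: row 2 has {1,2,5}; column 2 has {2,4,5}; that leaves 3.
At row 3, column 1: row 3 has {2,3,4,5}; column 1 has {2}; that leaves 1.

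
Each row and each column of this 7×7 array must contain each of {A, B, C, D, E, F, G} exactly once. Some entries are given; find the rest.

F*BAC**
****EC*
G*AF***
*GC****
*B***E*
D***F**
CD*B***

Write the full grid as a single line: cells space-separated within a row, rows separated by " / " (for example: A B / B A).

Cell (r1,c2): row 1 has {A,B,C,F}; column 2 has {B,D,G} → E.
Cell (r3,c2): row 3 has {A,F,G}; column 2 has {B,D,E,G} → C.
Cell (r5,c1): row 5 has {B,E}; column 1 has {C,D,F,G} → A.
Cell (r6,c2): row 6 has {D,F}; column 2 has {B,C,D,E,G} → A.
Cell (r2,c1): row 2 has {C,E}; column 1 has {A,C,D,F,G} → B.
Cell (r2,c2): row 2 has {B,C,E}; column 2 has {A,B,C,D,E,G} → F.
Cell (r4,c1): row 4 has {C,G}; column 1 has {A,B,C,D,F,G} → E.
Cell (r4,c4): row 4 has {C,E,G}; column 4 has {A,B,F} → D.
Cell (r2,c4): row 2 has {B,C,E,F}; column 4 has {A,B,D,F} → G.
Cell (r5,c4): row 5 has {A,B,E}; column 4 has {A,B,D,F,G} → C.
Cell (r6,c4): row 6 has {A,D,F}; column 4 has {A,B,C,D,F,G} → E.
Cell (r2,c3): row 2 has {B,C,E,F,G}; column 3 has {A,B,C} → D.
Cell (r2,c7): row 2 has {B,C,D,E,F,G}; column 7 is empty so far → A.
Cell (r6,c3): row 6 has {A,D,E,F}; column 3 has {A,B,C,D} → G.
Cell (r6,c6): row 6 has {A,D,E,F,G}; column 6 has {C,E} → B.
Cell (r6,c7): row 6 has {A,B,D,E,F,G}; column 7 has {A} → C.
Cell (r3,c6): row 3 has {A,C,F,G}; column 6 has {B,C,E} → D.
Cell (r5,c3): row 5 has {A,B,C,E}; column 3 has {A,B,C,D,G} → F.
Cell (r7,c3): row 7 has {B,C,D}; column 3 has {A,B,C,D,F,G} → E.
Cell (r1,c6): row 1 has {A,B,C,E,F}; column 6 has {B,C,D,E} → G.
Cell (r1,c7): row 1 has {A,B,C,E,F,G}; column 7 has {A,C} → D.
Cell (r3,c5): row 3 has {A,C,D,F,G}; column 5 has {C,E,F} → B.
Cell (r3,c7): row 3 has {A,B,C,D,F,G}; column 7 has {A,C,D} → E.
Cell (r4,c5): row 4 has {C,D,E,G}; column 5 has {B,C,E,F} → A.
Cell (r4,c6): row 4 has {A,C,D,E,G}; column 6 has {B,C,D,E,G} → F.
Cell (r4,c7): row 4 has {A,C,D,E,F,G}; column 7 has {A,C,D,E} → B.
Cell (r5,c7): row 5 has {A,B,C,E,F}; column 7 has {A,B,C,D,E} → G.
Cell (r7,c5): row 7 has {B,C,D,E}; column 5 has {A,B,C,E,F} → G.
Cell (r7,c6): row 7 has {B,C,D,E,G}; column 6 has {B,C,D,E,F,G} → A.
Cell (r7,c7): row 7 has {A,B,C,D,E,G}; column 7 has {A,B,C,D,E,G} → F.
Cell (r5,c5): row 5 has {A,B,C,E,F,G}; column 5 has {A,B,C,E,F,G} → D.

F E B A C G D / B F D G E C A / G C A F B D E / E G C D A F B / A B F C D E G / D A G E F B C / C D E B G A F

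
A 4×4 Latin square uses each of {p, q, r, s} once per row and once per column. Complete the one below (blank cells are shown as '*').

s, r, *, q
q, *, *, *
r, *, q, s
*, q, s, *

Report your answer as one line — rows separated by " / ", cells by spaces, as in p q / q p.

At row 1, column 3: row 1 has {q,r,s}; column 3 has {q,s}; that leaves p.
At row 2, column 3: row 2 has {q}; column 3 has {p,q,s}; that leaves r.
At row 2, column 4: row 2 has {q,r}; column 4 has {q,s}; that leaves p.
At row 3, column 2: row 3 has {q,r,s}; column 2 has {q,r}; that leaves p.
At row 4, column 1: row 4 has {q,s}; column 1 has {q,r,s}; that leaves p.
At row 4, column 4: row 4 has {p,q,s}; column 4 has {p,q,s}; that leaves r.
At row 2, column 2: row 2 has {p,q,r}; column 2 has {p,q,r}; that leaves s.

s r p q / q s r p / r p q s / p q s r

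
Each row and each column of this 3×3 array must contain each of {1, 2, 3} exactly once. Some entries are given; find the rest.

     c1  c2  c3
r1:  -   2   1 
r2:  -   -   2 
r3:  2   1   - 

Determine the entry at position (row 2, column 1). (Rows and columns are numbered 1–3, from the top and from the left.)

(r1,c1) = 3
(r2,c1) = 1

1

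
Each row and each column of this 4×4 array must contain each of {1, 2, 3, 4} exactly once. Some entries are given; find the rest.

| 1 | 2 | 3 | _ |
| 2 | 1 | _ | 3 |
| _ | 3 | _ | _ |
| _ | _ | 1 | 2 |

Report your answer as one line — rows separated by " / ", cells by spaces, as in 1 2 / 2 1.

1 2 3 4 / 2 1 4 3 / 4 3 2 1 / 3 4 1 2

(r1,c4) = 4
(r2,c3) = 4
(r3,c1) = 4
(r3,c3) = 2
(r3,c4) = 1
(r4,c1) = 3
(r4,c2) = 4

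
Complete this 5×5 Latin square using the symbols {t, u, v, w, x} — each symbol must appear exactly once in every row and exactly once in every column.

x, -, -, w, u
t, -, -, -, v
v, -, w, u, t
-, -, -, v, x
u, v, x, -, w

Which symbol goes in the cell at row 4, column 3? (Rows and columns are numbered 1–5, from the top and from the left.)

t

Cell (r1,c2): row 1 has {u,w,x}; column 2 has {v} → t.
Cell (r1,c3): row 1 has {t,u,w,x}; column 3 has {w,x} → v.
Cell (r2,c3): row 2 has {t,v}; column 3 has {v,w,x} → u.
Cell (r2,c4): row 2 has {t,u,v}; column 4 has {u,v,w} → x.
Cell (r3,c2): row 3 has {t,u,v,w}; column 2 has {t,v} → x.
Cell (r4,c1): row 4 has {v,x}; column 1 has {t,u,v,x} → w.
Cell (r4,c2): row 4 has {v,w,x}; column 2 has {t,v,x} → u.
Cell (r4,c3): row 4 has {u,v,w,x}; column 3 has {u,v,w,x} → t.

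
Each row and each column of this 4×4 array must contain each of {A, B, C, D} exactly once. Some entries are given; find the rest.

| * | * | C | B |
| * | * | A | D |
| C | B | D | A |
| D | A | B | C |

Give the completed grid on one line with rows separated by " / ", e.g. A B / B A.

(r1,c1) = A
(r1,c2) = D
(r2,c1) = B
(r2,c2) = C

A D C B / B C A D / C B D A / D A B C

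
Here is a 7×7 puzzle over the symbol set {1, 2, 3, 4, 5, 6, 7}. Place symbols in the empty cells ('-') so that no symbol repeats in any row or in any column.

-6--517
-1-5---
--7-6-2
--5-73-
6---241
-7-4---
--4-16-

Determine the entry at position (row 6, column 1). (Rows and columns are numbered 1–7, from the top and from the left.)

Cell (r3,c6): row 3 has {2,6,7}; column 6 has {1,3,4,6} → 5.
Cell (r5,c3): row 5 has {1,2,4,6}; column 3 has {4,5,7} → 3.
Cell (r5,c4): row 5 has {1,2,3,4,6}; column 4 has {4,5} → 7.
Cell (r6,c5): row 6 has {4,7}; column 5 has {1,2,5,6,7} → 3.
Cell (r6,c6): row 6 has {3,4,7}; column 6 has {1,3,4,5,6} → 2.
Cell (r1,c3): row 1 has {1,5,6,7}; column 3 has {3,4,5,7} → 2.
Cell (r1,c4): row 1 has {1,2,5,6,7}; column 4 has {4,5,7} → 3.
Cell (r2,c3): row 2 has {1,5}; column 3 has {2,3,4,5,7} → 6.
Cell (r2,c5): row 2 has {1,5,6}; column 5 has {1,2,3,5,6,7} → 4.
Cell (r2,c6): row 2 has {1,4,5,6}; column 6 has {1,2,3,4,5,6} → 7.
Cell (r2,c7): row 2 has {1,4,5,6,7}; column 7 has {1,2,7} → 3.
Cell (r3,c4): row 3 has {2,5,6,7}; column 4 has {3,4,5,7} → 1.
Cell (r5,c2): row 5 has {1,2,3,4,6,7}; column 2 has {1,6,7} → 5.
Cell (r6,c3): row 6 has {2,3,4,7}; column 3 has {2,3,4,5,6,7} → 1.
Cell (r7,c4): row 7 has {1,4,6}; column 4 has {1,3,4,5,7} → 2.
Cell (r7,c7): row 7 has {1,2,4,6}; column 7 has {1,2,3,7} → 5.
Cell (r1,c1): row 1 has {1,2,3,5,6,7}; column 1 has {6} → 4.
Cell (r2,c1): row 2 has {1,3,4,5,6,7}; column 1 has {4,6} → 2.
Cell (r3,c1): row 3 has {1,2,5,6,7}; column 1 has {2,4,6} → 3.
Cell (r3,c2): row 3 has {1,2,3,5,6,7}; column 2 has {1,5,6,7} → 4.
Cell (r4,c1): row 4 has {3,5,7}; column 1 has {2,3,4,6} → 1.
Cell (r4,c2): row 4 has {1,3,5,7}; column 2 has {1,4,5,6,7} → 2.
Cell (r4,c4): row 4 has {1,2,3,5,7}; column 4 has {1,2,3,4,5,7} → 6.
Cell (r4,c7): row 4 has {1,2,3,5,6,7}; column 7 has {1,2,3,5,7} → 4.
Cell (r6,c1): row 6 has {1,2,3,4,7}; column 1 has {1,2,3,4,6} → 5.

5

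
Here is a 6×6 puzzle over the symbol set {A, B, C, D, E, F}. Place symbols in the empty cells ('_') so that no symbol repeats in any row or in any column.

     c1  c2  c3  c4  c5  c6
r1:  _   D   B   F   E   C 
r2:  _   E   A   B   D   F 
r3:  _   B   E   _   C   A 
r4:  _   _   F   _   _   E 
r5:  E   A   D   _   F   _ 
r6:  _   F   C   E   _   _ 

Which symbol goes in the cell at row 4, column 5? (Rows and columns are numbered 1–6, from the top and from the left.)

(r1,c1) = A
(r2,c1) = C
(r3,c4) = D
(r4,c2) = C
(r4,c4) = A
(r4,c5) = B

B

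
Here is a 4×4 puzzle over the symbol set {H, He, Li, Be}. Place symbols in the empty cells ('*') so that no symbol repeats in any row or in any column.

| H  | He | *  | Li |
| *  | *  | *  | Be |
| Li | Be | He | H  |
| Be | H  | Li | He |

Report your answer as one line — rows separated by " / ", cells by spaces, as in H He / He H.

H He Be Li / He Li H Be / Li Be He H / Be H Li He

At row 1, column 3: row 1 has {H,He,Li}; column 3 has {He,Li}; that leaves Be.
At row 2, column 1: row 2 has {Be}; column 1 has {H,Li,Be}; that leaves He.
At row 2, column 2: row 2 has {He,Be}; column 2 has {H,He,Be}; that leaves Li.
At row 2, column 3: row 2 has {He,Li,Be}; column 3 has {He,Li,Be}; that leaves H.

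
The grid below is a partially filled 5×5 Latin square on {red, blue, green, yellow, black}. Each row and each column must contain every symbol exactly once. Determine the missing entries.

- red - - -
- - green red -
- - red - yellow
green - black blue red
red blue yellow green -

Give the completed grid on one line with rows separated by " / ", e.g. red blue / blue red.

black red blue yellow green / yellow black green red blue / blue green red black yellow / green yellow black blue red / red blue yellow green black

(r1,c3) = blue
(r3,c4) = black
(r4,c2) = yellow
(r5,c5) = black
(r1,c4) = yellow
(r1,c5) = green
(r2,c2) = black
(r2,c5) = blue
(r3,c1) = blue
(r3,c2) = green
(r1,c1) = black
(r2,c1) = yellow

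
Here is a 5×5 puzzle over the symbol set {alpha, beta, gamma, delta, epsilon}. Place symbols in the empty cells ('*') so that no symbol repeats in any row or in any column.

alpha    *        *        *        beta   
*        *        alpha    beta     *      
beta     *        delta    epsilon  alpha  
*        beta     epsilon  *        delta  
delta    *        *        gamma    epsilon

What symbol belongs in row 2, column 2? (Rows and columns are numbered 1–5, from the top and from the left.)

delta

(r1,c3) = gamma
(r1,c4) = delta
(r2,c5) = gamma
(r3,c2) = gamma
(r4,c1) = gamma
(r4,c4) = alpha
(r5,c2) = alpha
(r5,c3) = beta
(r1,c2) = epsilon
(r2,c1) = epsilon
(r2,c2) = delta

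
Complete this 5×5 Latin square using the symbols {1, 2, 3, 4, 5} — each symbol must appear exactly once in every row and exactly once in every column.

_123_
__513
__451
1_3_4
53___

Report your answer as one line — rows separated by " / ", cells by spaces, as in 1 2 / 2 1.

4 1 2 3 5 / 2 4 5 1 3 / 3 2 4 5 1 / 1 5 3 2 4 / 5 3 1 4 2

row 1 has {1,2,3}; column 1 has {1,5} — only 4 is left for (r1,c1).
row 1 has {1,2,3,4}; column 5 has {1,3,4} — only 5 is left for (r1,c5).
row 2 has {1,3,5}; column 1 has {1,4,5} — only 2 is left for (r2,c1).
row 2 has {1,2,3,5}; column 2 has {1,3} — only 4 is left for (r2,c2).
row 3 has {1,4,5}; column 1 has {1,2,4,5} — only 3 is left for (r3,c1).
row 3 has {1,3,4,5}; column 2 has {1,3,4} — only 2 is left for (r3,c2).
row 4 has {1,3,4}; column 2 has {1,2,3,4} — only 5 is left for (r4,c2).
row 4 has {1,3,4,5}; column 4 has {1,3,5} — only 2 is left for (r4,c4).
row 5 has {3,5}; column 3 has {2,3,4,5} — only 1 is left for (r5,c3).
row 5 has {1,3,5}; column 4 has {1,2,3,5} — only 4 is left for (r5,c4).
row 5 has {1,3,4,5}; column 5 has {1,3,4,5} — only 2 is left for (r5,c5).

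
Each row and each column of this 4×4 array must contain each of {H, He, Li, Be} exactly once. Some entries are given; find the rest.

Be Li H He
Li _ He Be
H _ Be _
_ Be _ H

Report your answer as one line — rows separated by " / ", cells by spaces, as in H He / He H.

At row 2, column 2: row 2 has {He,Li,Be}; column 2 has {Li,Be}; that leaves H.
At row 3, column 2: row 3 has {H,Be}; column 2 has {H,Li,Be}; that leaves He.
At row 3, column 4: row 3 has {H,He,Be}; column 4 has {H,He,Be}; that leaves Li.
At row 4, column 1: row 4 has {H,Be}; column 1 has {H,Li,Be}; that leaves He.
At row 4, column 3: row 4 has {H,He,Be}; column 3 has {H,He,Be}; that leaves Li.

Be Li H He / Li H He Be / H He Be Li / He Be Li H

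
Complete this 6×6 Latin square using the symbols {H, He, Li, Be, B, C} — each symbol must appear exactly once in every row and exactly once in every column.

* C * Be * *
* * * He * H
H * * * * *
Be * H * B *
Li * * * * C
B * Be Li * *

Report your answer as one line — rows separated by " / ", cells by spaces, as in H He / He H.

He C Li Be H B / C Be B He Li H / H Li C B He Be / Be He H C B Li / Li B He H Be C / B H Be Li C He

(r1,c1) = He
(r2,c1) = C
(r4,c4) = C
(r6,c6) = He
(r3,c4) = B
(r4,c6) = Li
(r5,c4) = H
(r6,c2) = H
(r6,c5) = C
(r1,c6) = B
(r3,c6) = Be
(r4,c2) = He
(r1,c3) = Li
(r1,c5) = H
(r2,c3) = B
(r3,c2) = Li
(r3,c5) = He
(r5,c3) = He
(r5,c5) = Be
(r2,c2) = Be
(r2,c5) = Li
(r3,c3) = C
(r5,c2) = B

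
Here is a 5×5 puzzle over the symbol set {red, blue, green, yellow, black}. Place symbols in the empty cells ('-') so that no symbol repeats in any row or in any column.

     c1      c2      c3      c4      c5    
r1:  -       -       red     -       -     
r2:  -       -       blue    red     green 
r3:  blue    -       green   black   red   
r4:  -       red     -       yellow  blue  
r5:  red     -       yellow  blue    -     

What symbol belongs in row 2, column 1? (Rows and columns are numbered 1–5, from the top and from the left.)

yellow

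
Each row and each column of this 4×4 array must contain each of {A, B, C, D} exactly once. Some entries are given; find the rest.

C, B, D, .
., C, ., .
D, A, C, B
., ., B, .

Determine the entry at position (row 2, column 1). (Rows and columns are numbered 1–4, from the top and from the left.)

B

(r1,c4) = A
(r2,c3) = A
(r2,c4) = D
(r4,c1) = A
(r4,c2) = D
(r4,c4) = C
(r2,c1) = B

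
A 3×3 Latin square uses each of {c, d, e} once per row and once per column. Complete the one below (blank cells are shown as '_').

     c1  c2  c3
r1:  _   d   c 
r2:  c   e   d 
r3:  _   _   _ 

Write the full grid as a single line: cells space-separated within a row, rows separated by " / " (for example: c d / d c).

e d c / c e d / d c e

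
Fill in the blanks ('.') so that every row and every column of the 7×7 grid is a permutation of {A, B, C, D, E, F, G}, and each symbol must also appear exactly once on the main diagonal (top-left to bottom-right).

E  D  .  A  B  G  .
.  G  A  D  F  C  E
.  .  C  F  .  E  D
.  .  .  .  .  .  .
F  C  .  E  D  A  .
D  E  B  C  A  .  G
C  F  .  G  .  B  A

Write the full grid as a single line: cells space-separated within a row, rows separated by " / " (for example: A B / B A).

E D F A B G C / B G A D F C E / A B C F G E D / G A E B C D F / F C G E D A B / D E B C A F G / C F D G E B A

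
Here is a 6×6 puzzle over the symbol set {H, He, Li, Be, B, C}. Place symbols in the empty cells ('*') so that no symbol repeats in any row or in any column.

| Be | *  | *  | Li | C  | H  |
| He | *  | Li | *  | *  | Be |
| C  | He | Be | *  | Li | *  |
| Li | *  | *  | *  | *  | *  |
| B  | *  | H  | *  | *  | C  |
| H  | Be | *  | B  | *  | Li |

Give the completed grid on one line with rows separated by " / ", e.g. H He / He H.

At row 1, column 2: row 1 has {H,Li,Be,C}; column 2 has {He,Be}; that leaves B.
At row 1, column 3: row 1 has {H,Li,Be,B,C}; column 3 has {H,Li,Be}; that leaves He.
At row 3, column 4: row 3 has {He,Li,Be,C}; column 4 has {Li,B}; that leaves H.
At row 3, column 6: row 3 has {H,He,Li,Be,C}; column 6 has {H,Li,Be,C}; that leaves B.
At row 4, column 6: row 4 has {Li}; column 6 has {H,Li,Be,B,C}; that leaves He.
At row 5, column 2: row 5 has {H,B,C}; column 2 has {He,Be,B}; that leaves Li.
At row 6, column 3: row 6 has {H,Li,Be,B}; column 3 has {H,He,Li,Be}; that leaves C.
At row 6, column 5: row 6 has {H,Li,Be,B,C}; column 5 has {Li,C}; that leaves He.
At row 2, column 4: row 2 has {He,Li,Be}; column 4 has {H,Li,B}; that leaves C.
At row 4, column 3: row 4 has {He,Li}; column 3 has {H,He,Li,Be,C}; that leaves B.
At row 4, column 4: row 4 has {He,Li,B}; column 4 has {H,Li,B,C}; that leaves Be.
At row 4, column 5: row 4 has {He,Li,Be,B}; column 5 has {He,Li,C}; that leaves H.
At row 5, column 4: row 5 has {H,Li,B,C}; column 4 has {H,Li,Be,B,C}; that leaves He.
At row 5, column 5: row 5 has {H,He,Li,B,C}; column 5 has {H,He,Li,C}; that leaves Be.
At row 2, column 2: row 2 has {He,Li,Be,C}; column 2 has {He,Li,Be,B}; that leaves H.
At row 2, column 5: row 2 has {H,He,Li,Be,C}; column 5 has {H,He,Li,Be,C}; that leaves B.
At row 4, column 2: row 4 has {H,He,Li,Be,B}; column 2 has {H,He,Li,Be,B}; that leaves C.

Be B He Li C H / He H Li C B Be / C He Be H Li B / Li C B Be H He / B Li H He Be C / H Be C B He Li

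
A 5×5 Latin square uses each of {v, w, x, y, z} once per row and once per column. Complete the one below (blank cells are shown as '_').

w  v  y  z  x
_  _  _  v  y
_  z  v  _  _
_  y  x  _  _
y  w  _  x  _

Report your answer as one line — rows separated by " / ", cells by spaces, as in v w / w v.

(r2,c2): row 2 has {v,y}; column 2 has {v,w,y,z}, so it must be x.
(r3,c1): row 3 has {v,z}; column 1 has {w,y}, so it must be x.
(r3,c5): row 3 has {v,x,z}; column 5 has {x,y}, so it must be w.
(r4,c4): row 4 has {x,y}; column 4 has {v,x,z}, so it must be w.
(r5,c3): row 5 has {w,x,y}; column 3 has {v,x,y}, so it must be z.
(r5,c5): row 5 has {w,x,y,z}; column 5 has {w,x,y}, so it must be v.
(r2,c1): row 2 has {v,x,y}; column 1 has {w,x,y}, so it must be z.
(r2,c3): row 2 has {v,x,y,z}; column 3 has {v,x,y,z}, so it must be w.
(r3,c4): row 3 has {v,w,x,z}; column 4 has {v,w,x,z}, so it must be y.
(r4,c1): row 4 has {w,x,y}; column 1 has {w,x,y,z}, so it must be v.
(r4,c5): row 4 has {v,w,x,y}; column 5 has {v,w,x,y}, so it must be z.

w v y z x / z x w v y / x z v y w / v y x w z / y w z x v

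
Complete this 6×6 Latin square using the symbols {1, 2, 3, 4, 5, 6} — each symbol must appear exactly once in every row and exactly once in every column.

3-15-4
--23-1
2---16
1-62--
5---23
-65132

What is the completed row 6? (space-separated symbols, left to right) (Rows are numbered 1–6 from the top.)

4 6 5 1 3 2

At row 1, column 2: row 1 has {1,3,4,5}; column 2 has {6}; that leaves 2.
At row 1, column 5: row 1 has {1,2,3,4,5}; column 5 has {1,2,3}; that leaves 6.
At row 3, column 4: row 3 has {1,2,6}; column 4 has {1,2,3,5}; that leaves 4.
At row 4, column 6: row 4 has {1,2,6}; column 6 has {1,2,3,4,6}; that leaves 5.
At row 5, column 3: row 5 has {2,3,5}; column 3 has {1,2,5,6}; that leaves 4.
At row 5, column 4: row 5 has {2,3,4,5}; column 4 has {1,2,3,4,5}; that leaves 6.
At row 6, column 1: row 6 has {1,2,3,5,6}; column 1 has {1,2,3,5}; that leaves 4.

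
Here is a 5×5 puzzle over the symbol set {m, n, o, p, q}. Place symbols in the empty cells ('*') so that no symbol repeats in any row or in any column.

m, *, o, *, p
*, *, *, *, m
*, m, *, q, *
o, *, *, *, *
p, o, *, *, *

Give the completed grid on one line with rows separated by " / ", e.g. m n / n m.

m q o n p / q p n o m / n m p q o / o n m p q / p o q m n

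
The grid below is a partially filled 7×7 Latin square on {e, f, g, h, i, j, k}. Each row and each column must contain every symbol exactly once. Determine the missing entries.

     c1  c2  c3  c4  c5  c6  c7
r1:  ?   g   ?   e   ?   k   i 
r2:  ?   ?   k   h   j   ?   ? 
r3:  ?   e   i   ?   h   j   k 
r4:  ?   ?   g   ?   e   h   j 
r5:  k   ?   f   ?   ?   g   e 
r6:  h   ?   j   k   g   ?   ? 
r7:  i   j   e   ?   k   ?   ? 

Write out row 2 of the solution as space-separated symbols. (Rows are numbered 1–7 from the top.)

e f k h j i g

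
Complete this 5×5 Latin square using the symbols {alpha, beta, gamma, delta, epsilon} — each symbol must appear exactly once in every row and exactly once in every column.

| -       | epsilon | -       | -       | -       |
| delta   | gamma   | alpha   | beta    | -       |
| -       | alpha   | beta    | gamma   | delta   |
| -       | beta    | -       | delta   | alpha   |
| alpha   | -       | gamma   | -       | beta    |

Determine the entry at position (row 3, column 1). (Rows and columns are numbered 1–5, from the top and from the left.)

epsilon

(r1,c3) = delta
(r1,c4) = alpha
(r1,c5) = gamma
(r2,c5) = epsilon
(r3,c1) = epsilon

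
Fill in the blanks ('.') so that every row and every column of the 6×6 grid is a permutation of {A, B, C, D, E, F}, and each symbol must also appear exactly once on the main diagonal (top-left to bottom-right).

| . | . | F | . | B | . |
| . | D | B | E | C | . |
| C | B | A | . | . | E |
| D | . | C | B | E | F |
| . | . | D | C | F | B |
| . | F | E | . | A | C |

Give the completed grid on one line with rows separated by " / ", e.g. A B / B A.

E C F A B D / F D B E C A / C B A F D E / D A C B E F / A E D C F B / B F E D A C

(r1,c1): row 1 has {B,F}; column 1 has {C,D}; the diagonal has {A,B,C,D,F}, so it must be E.
(r2,c6): row 2 has {B,C,D,E}; column 6 has {B,C,E,F}, so it must be A.
(r3,c5): row 3 has {A,B,C,E}; column 5 has {A,B,C,E,F}, so it must be D.
(r4,c2): row 4 has {B,C,D,E,F}; column 2 has {B,D,F}, so it must be A.
(r5,c1): row 5 has {B,C,D,F}; column 1 has {C,D,E}, so it must be A.
(r5,c2): row 5 has {A,B,C,D,F}; column 2 has {A,B,D,F}, so it must be E.
(r6,c1): row 6 has {A,C,E,F}; column 1 has {A,C,D,E}, so it must be B.
(r6,c4): row 6 has {A,B,C,E,F}; column 4 has {B,C,E}, so it must be D.
(r1,c2): row 1 has {B,E,F}; column 2 has {A,B,D,E,F}, so it must be C.
(r1,c4): row 1 has {B,C,E,F}; column 4 has {B,C,D,E}, so it must be A.
(r1,c6): row 1 has {A,B,C,E,F}; column 6 has {A,B,C,E,F}, so it must be D.
(r2,c1): row 2 has {A,B,C,D,E}; column 1 has {A,B,C,D,E}, so it must be F.
(r3,c4): row 3 has {A,B,C,D,E}; column 4 has {A,B,C,D,E}, so it must be F.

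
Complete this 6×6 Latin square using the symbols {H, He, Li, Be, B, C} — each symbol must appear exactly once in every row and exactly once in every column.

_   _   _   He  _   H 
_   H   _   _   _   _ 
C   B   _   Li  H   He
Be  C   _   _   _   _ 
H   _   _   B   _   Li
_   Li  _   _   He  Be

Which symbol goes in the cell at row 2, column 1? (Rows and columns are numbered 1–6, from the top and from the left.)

(r1,c2) = Be
(r3,c3) = Be
(r4,c4) = H
(r4,c6) = B
(r5,c2) = He
(r5,c3) = C
(r5,c5) = Be
(r6,c1) = B
(r6,c3) = H
(r6,c4) = C
(r1,c1) = Li
(r1,c3) = B
(r1,c5) = C
(r2,c1) = He

He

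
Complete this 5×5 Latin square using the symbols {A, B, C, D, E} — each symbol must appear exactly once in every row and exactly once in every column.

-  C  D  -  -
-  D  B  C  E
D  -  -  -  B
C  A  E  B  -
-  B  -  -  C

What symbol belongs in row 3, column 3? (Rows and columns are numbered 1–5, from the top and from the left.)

At row 1, column 5: row 1 has {C,D}; column 5 has {B,C,E}; that leaves A.
At row 2, column 1: row 2 has {B,C,D,E}; column 1 has {C,D}; that leaves A.
At row 3, column 2: row 3 has {B,D}; column 2 has {A,B,C,D}; that leaves E.
At row 3, column 4: row 3 has {B,D,E}; column 4 has {B,C}; that leaves A.
At row 4, column 5: row 4 has {A,B,C,E}; column 5 has {A,B,C,E}; that leaves D.
At row 5, column 1: row 5 has {B,C}; column 1 has {A,C,D}; that leaves E.
At row 5, column 3: row 5 has {B,C,E}; column 3 has {B,D,E}; that leaves A.
At row 5, column 4: row 5 has {A,B,C,E}; column 4 has {A,B,C}; that leaves D.
At row 1, column 1: row 1 has {A,C,D}; column 1 has {A,C,D,E}; that leaves B.
At row 1, column 4: row 1 has {A,B,C,D}; column 4 has {A,B,C,D}; that leaves E.
At row 3, column 3: row 3 has {A,B,D,E}; column 3 has {A,B,D,E}; that leaves C.

C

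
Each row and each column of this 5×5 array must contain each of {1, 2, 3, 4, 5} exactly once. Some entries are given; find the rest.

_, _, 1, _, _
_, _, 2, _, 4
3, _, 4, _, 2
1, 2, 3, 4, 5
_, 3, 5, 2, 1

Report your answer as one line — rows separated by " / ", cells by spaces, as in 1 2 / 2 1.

Cell (r1,c5): row 1 has {1}; column 5 has {1,2,4,5} → 3.
Cell (r2,c1): row 2 has {2,4}; column 1 has {1,3} → 5.
Cell (r2,c2): row 2 has {2,4,5}; column 2 has {2,3} → 1.
Cell (r2,c4): row 2 has {1,2,4,5}; column 4 has {2,4} → 3.
Cell (r3,c2): row 3 has {2,3,4}; column 2 has {1,2,3} → 5.
Cell (r3,c4): row 3 has {2,3,4,5}; column 4 has {2,3,4} → 1.
Cell (r5,c1): row 5 has {1,2,3,5}; column 1 has {1,3,5} → 4.
Cell (r1,c1): row 1 has {1,3}; column 1 has {1,3,4,5} → 2.
Cell (r1,c2): row 1 has {1,2,3}; column 2 has {1,2,3,5} → 4.
Cell (r1,c4): row 1 has {1,2,3,4}; column 4 has {1,2,3,4} → 5.

2 4 1 5 3 / 5 1 2 3 4 / 3 5 4 1 2 / 1 2 3 4 5 / 4 3 5 2 1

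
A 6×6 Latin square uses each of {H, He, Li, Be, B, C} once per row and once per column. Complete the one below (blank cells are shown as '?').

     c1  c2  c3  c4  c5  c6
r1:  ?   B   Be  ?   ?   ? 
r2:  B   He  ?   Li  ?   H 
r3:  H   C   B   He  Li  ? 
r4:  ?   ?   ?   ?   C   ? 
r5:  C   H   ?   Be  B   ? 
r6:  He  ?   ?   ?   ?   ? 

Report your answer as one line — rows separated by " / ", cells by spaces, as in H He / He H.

At row 1, column 1: row 1 has {Be,B}; column 1 has {H,He,B,C}; that leaves Li.
At row 2, column 3: row 2 has {H,He,Li,B}; column 3 has {Be,B}; that leaves C.
At row 2, column 5: row 2 has {H,He,Li,B,C}; column 5 has {Li,B,C}; that leaves Be.
At row 3, column 6: row 3 has {H,He,Li,B,C}; column 6 has {H}; that leaves Be.
At row 4, column 1: row 4 has {C}; column 1 has {H,He,Li,B,C}; that leaves Be.
At row 4, column 2: row 4 has {Be,C}; column 2 has {H,He,B,C}; that leaves Li.
At row 6, column 2: row 6 has {He}; column 2 has {H,He,Li,B,C}; that leaves Be.
At row 6, column 5: row 6 has {He,Be}; column 5 has {Li,Be,B,C}; that leaves H.
At row 1, column 5: row 1 has {Li,Be,B}; column 5 has {H,Li,Be,B,C}; that leaves He.
At row 1, column 6: row 1 has {He,Li,Be,B}; column 6 has {H,Be}; that leaves C.
At row 6, column 3: row 6 has {H,He,Be}; column 3 has {Be,B,C}; that leaves Li.
At row 6, column 6: row 6 has {H,He,Li,Be}; column 6 has {H,Be,C}; that leaves B.
At row 1, column 4: row 1 has {He,Li,Be,B,C}; column 4 has {He,Li,Be}; that leaves H.
At row 4, column 4: row 4 has {Li,Be,C}; column 4 has {H,He,Li,Be}; that leaves B.
At row 4, column 6: row 4 has {Li,Be,B,C}; column 6 has {H,Be,B,C}; that leaves He.
At row 5, column 3: row 5 has {H,Be,B,C}; column 3 has {Li,Be,B,C}; that leaves He.
At row 5, column 6: row 5 has {H,He,Be,B,C}; column 6 has {H,He,Be,B,C}; that leaves Li.
At row 6, column 4: row 6 has {H,He,Li,Be,B}; column 4 has {H,He,Li,Be,B}; that leaves C.
At row 4, column 3: row 4 has {He,Li,Be,B,C}; column 3 has {He,Li,Be,B,C}; that leaves H.

Li B Be H He C / B He C Li Be H / H C B He Li Be / Be Li H B C He / C H He Be B Li / He Be Li C H B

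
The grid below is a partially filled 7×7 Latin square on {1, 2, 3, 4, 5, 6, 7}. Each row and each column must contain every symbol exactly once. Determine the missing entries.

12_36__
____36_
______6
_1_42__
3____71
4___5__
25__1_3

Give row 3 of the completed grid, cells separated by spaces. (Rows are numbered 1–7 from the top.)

5 3 4 1 7 2 6

At row 5, column 5: row 5 has {1,3,7}; column 5 has {1,2,3,5,6}; that leaves 4.
At row 7, column 6: row 7 has {1,2,3,5}; column 6 has {6,7}; that leaves 4.
At row 1, column 6: row 1 has {1,2,3,6}; column 6 has {4,6,7}; that leaves 5.
At row 3, column 5: row 3 has {6}; column 5 has {1,2,3,4,5,6}; that leaves 7.
At row 4, column 6: row 4 has {1,2,4}; column 6 has {4,5,6,7}; that leaves 3.
At row 5, column 2: row 5 has {1,3,4,7}; column 2 has {1,2,5}; that leaves 6.
At row 3, column 1: row 3 has {6,7}; column 1 has {1,2,3,4}; that leaves 5.
At row 2, column 1: row 2 has {3,6}; column 1 has {1,2,3,4,5}; that leaves 7.
At row 2, column 2: row 2 has {3,6,7}; column 2 has {1,2,5,6}; that leaves 4.
At row 3, column 2: row 3 has {5,6,7}; column 2 has {1,2,4,5,6}; that leaves 3.
At row 4, column 1: row 4 has {1,2,3,4}; column 1 has {1,2,3,4,5,7}; that leaves 6.
At row 6, column 2: row 6 has {4,5}; column 2 has {1,2,3,4,5,6}; that leaves 7.
At row 6, column 7: row 6 has {4,5,7}; column 7 has {1,3,6}; that leaves 2.
At row 2, column 7: row 2 has {3,4,6,7}; column 7 has {1,2,3,6}; that leaves 5.
At row 4, column 7: row 4 has {1,2,3,4,6}; column 7 has {1,2,3,5,6}; that leaves 7.
At row 6, column 6: row 6 has {2,4,5,7}; column 6 has {3,4,5,6,7}; that leaves 1.
At row 1, column 7: row 1 has {1,2,3,5,6}; column 7 has {1,2,3,5,6,7}; that leaves 4.
At row 3, column 6: row 3 has {3,5,6,7}; column 6 has {1,3,4,5,6,7}; that leaves 2.
At row 4, column 3: row 4 has {1,2,3,4,6,7}; column 3 is empty so far; that leaves 5.
At row 5, column 3: row 5 has {1,3,4,6,7}; column 3 has {5}; that leaves 2.
At row 5, column 4: row 5 has {1,2,3,4,6,7}; column 4 has {3,4}; that leaves 5.
At row 6, column 4: row 6 has {1,2,4,5,7}; column 4 has {3,4,5}; that leaves 6.
At row 7, column 4: row 7 has {1,2,3,4,5}; column 4 has {3,4,5,6}; that leaves 7.
At row 1, column 3: row 1 has {1,2,3,4,5,6}; column 3 has {2,5}; that leaves 7.
At row 2, column 3: row 2 has {3,4,5,6,7}; column 3 has {2,5,7}; that leaves 1.
At row 2, column 4: row 2 has {1,3,4,5,6,7}; column 4 has {3,4,5,6,7}; that leaves 2.
At row 3, column 3: row 3 has {2,3,5,6,7}; column 3 has {1,2,5,7}; that leaves 4.
At row 3, column 4: row 3 has {2,3,4,5,6,7}; column 4 has {2,3,4,5,6,7}; that leaves 1.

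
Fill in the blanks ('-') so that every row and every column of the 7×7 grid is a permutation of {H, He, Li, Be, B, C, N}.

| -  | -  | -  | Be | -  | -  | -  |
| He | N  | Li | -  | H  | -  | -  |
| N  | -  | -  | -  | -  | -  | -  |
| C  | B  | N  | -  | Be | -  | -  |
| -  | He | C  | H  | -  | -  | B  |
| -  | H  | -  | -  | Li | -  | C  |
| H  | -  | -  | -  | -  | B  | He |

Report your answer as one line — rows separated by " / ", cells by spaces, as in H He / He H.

B C H Be He Li N / He N Li B H C Be / N Be He C B H Li / C B N Li Be He H / Li He C H N Be B / Be H B He Li N C / H Li Be N C B He

(r2,c7) = Be
(r5,c5) = N
(r7,c3) = Be
(r7,c5) = C
(r2,c6) = C
(r7,c2) = Li
(r7,c4) = N
(r1,c2) = C
(r2,c4) = B
(r3,c2) = Be
(r6,c4) = He
(r4,c4) = Li
(r4,c7) = H
(r6,c3) = B
(r3,c4) = C
(r3,c7) = Li
(r4,c6) = He
(r6,c1) = Be
(r6,c6) = N
(r1,c7) = N
(r3,c6) = H
(r5,c1) = Li
(r5,c6) = Be
(r1,c1) = B
(r1,c5) = He
(r1,c6) = Li
(r3,c3) = He
(r3,c5) = B
(r1,c3) = H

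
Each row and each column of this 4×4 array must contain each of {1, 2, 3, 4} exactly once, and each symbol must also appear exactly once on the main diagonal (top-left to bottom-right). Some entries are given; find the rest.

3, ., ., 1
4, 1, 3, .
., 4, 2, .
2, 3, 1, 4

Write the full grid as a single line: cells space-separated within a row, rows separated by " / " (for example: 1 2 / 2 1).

(r1,c2) = 2
(r1,c3) = 4
(r2,c4) = 2
(r3,c1) = 1
(r3,c4) = 3

3 2 4 1 / 4 1 3 2 / 1 4 2 3 / 2 3 1 4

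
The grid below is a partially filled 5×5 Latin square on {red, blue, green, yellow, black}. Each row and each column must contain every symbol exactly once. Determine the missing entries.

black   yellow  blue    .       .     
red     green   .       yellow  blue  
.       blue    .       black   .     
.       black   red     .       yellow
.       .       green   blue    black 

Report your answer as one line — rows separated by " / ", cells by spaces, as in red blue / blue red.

black yellow blue red green / red green black yellow blue / green blue yellow black red / blue black red green yellow / yellow red green blue black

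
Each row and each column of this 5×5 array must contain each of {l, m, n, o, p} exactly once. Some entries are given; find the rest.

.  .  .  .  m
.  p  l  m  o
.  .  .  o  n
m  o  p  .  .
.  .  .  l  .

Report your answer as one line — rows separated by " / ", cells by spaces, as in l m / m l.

l n o p m / n p l m o / p l m o n / m o p n l / o m n l p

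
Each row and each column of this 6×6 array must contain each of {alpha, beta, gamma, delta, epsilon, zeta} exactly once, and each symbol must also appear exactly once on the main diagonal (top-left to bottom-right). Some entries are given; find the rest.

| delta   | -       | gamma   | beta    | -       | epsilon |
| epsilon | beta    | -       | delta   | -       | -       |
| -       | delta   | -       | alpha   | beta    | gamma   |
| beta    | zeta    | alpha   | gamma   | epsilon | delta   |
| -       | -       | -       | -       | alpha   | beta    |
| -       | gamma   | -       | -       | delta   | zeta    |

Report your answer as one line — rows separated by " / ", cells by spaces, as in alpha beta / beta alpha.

delta alpha gamma beta zeta epsilon / epsilon beta zeta delta gamma alpha / zeta delta epsilon alpha beta gamma / beta zeta alpha gamma epsilon delta / gamma epsilon delta zeta alpha beta / alpha gamma beta epsilon delta zeta

At row 1, column 2: row 1 has {beta,gamma,delta,epsilon}; column 2 has {beta,gamma,delta,zeta}; that leaves alpha.
At row 1, column 5: row 1 has {alpha,beta,gamma,delta,epsilon}; column 5 has {alpha,beta,delta,epsilon}; that leaves zeta.
At row 2, column 3: row 2 has {beta,delta,epsilon}; column 3 has {alpha,gamma}; that leaves zeta.
At row 2, column 5: row 2 has {beta,delta,epsilon,zeta}; column 5 has {alpha,beta,delta,epsilon,zeta}; that leaves gamma.
At row 2, column 6: row 2 has {beta,gamma,delta,epsilon,zeta}; column 6 has {beta,gamma,delta,epsilon,zeta}; that leaves alpha.
At row 3, column 1: row 3 has {alpha,beta,gamma,delta}; column 1 has {beta,delta,epsilon}; that leaves zeta.
At row 3, column 3: row 3 has {alpha,beta,gamma,delta,zeta}; column 3 has {alpha,gamma,zeta}; the diagonal has {alpha,beta,gamma,delta,zeta}; that leaves epsilon.
At row 5, column 1: row 5 has {alpha,beta}; column 1 has {beta,delta,epsilon,zeta}; that leaves gamma.
At row 5, column 2: row 5 has {alpha,beta,gamma}; column 2 has {alpha,beta,gamma,delta,zeta}; that leaves epsilon.
At row 5, column 3: row 5 has {alpha,beta,gamma,epsilon}; column 3 has {alpha,gamma,epsilon,zeta}; that leaves delta.
At row 5, column 4: row 5 has {alpha,beta,gamma,delta,epsilon}; column 4 has {alpha,beta,gamma,delta}; that leaves zeta.
At row 6, column 1: row 6 has {gamma,delta,zeta}; column 1 has {beta,gamma,delta,epsilon,zeta}; that leaves alpha.
At row 6, column 3: row 6 has {alpha,gamma,delta,zeta}; column 3 has {alpha,gamma,delta,epsilon,zeta}; that leaves beta.
At row 6, column 4: row 6 has {alpha,beta,gamma,delta,zeta}; column 4 has {alpha,beta,gamma,delta,zeta}; that leaves epsilon.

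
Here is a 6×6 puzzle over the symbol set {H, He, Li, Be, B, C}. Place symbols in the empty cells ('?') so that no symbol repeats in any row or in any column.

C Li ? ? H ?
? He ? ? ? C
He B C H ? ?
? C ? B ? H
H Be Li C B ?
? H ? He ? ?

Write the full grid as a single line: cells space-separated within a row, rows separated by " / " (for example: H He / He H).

(r1,c4) = Be
(r2,c4) = Li
(r2,c5) = Be
(r3,c5) = Li
(r3,c6) = Be
(r4,c5) = He
(r5,c6) = He
(r6,c5) = C
(r1,c6) = B
(r2,c1) = B
(r2,c3) = H
(r4,c3) = Be
(r6,c3) = B
(r6,c6) = Li
(r1,c3) = He
(r4,c1) = Li
(r6,c1) = Be

C Li He Be H B / B He H Li Be C / He B C H Li Be / Li C Be B He H / H Be Li C B He / Be H B He C Li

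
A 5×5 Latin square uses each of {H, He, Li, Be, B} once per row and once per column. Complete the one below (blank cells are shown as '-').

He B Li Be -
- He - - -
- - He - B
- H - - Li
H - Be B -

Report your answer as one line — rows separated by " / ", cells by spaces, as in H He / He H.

He B Li Be H / B He H Li Be / Li Be He H B / Be H B He Li / H Li Be B He

(r1,c5) = H
(r2,c5) = Be
(r4,c3) = B
(r4,c4) = He
(r5,c2) = Li
(r5,c5) = He
(r2,c3) = H
(r2,c4) = Li
(r3,c2) = Be
(r3,c4) = H
(r4,c1) = Be
(r2,c1) = B
(r3,c1) = Li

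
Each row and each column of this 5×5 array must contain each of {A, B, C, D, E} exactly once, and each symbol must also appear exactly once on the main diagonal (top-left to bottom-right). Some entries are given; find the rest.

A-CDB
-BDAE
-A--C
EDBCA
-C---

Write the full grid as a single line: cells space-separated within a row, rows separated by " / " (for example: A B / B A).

A E C D B / C B D A E / D A E B C / E D B C A / B C A E D

At row 1, column 2: row 1 has {A,B,C,D}; column 2 has {A,B,C,D}; that leaves E.
At row 2, column 1: row 2 has {A,B,D,E}; column 1 has {A,E}; that leaves C.
At row 3, column 3: row 3 has {A,C}; column 3 has {B,C,D}; the diagonal has {A,B,C}; that leaves E.
At row 3, column 4: row 3 has {A,C,E}; column 4 has {A,C,D}; that leaves B.
At row 5, column 3: row 5 has {C}; column 3 has {B,C,D,E}; that leaves A.
At row 5, column 4: row 5 has {A,C}; column 4 has {A,B,C,D}; that leaves E.
At row 5, column 5: row 5 has {A,C,E}; column 5 has {A,B,C,E}; the diagonal has {A,B,C,E}; that leaves D.
At row 3, column 1: row 3 has {A,B,C,E}; column 1 has {A,C,E}; that leaves D.
At row 5, column 1: row 5 has {A,C,D,E}; column 1 has {A,C,D,E}; that leaves B.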